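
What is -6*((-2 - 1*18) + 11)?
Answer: 54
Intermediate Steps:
-6*((-2 - 1*18) + 11) = -6*((-2 - 18) + 11) = -6*(-20 + 11) = -6*(-9) = 54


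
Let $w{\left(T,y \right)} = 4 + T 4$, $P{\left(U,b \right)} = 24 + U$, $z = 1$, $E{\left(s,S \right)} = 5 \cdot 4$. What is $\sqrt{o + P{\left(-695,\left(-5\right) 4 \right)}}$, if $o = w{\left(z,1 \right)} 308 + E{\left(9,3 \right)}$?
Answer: $7 \sqrt{37} \approx 42.579$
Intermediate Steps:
$E{\left(s,S \right)} = 20$
$w{\left(T,y \right)} = 4 + 4 T$
$o = 2484$ ($o = \left(4 + 4 \cdot 1\right) 308 + 20 = \left(4 + 4\right) 308 + 20 = 8 \cdot 308 + 20 = 2464 + 20 = 2484$)
$\sqrt{o + P{\left(-695,\left(-5\right) 4 \right)}} = \sqrt{2484 + \left(24 - 695\right)} = \sqrt{2484 - 671} = \sqrt{1813} = 7 \sqrt{37}$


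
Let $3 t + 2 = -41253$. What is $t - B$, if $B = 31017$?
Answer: $- \frac{134306}{3} \approx -44769.0$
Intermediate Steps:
$t = - \frac{41255}{3}$ ($t = - \frac{2}{3} + \frac{1}{3} \left(-41253\right) = - \frac{2}{3} - 13751 = - \frac{41255}{3} \approx -13752.0$)
$t - B = - \frac{41255}{3} - 31017 = - \frac{134306}{3}$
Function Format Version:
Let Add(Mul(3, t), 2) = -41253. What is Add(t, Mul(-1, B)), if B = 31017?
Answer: Rational(-134306, 3) ≈ -44769.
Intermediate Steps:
t = Rational(-41255, 3) (t = Add(Rational(-2, 3), Mul(Rational(1, 3), -41253)) = Add(Rational(-2, 3), -13751) = Rational(-41255, 3) ≈ -13752.)
Add(t, Mul(-1, B)) = Add(Rational(-41255, 3), Mul(-1, 31017)) = Add(Rational(-41255, 3), -31017) = Rational(-134306, 3)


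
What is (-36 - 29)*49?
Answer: -3185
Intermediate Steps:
(-36 - 29)*49 = -65*49 = -3185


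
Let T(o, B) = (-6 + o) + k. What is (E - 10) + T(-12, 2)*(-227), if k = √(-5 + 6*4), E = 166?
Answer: 4242 - 227*√19 ≈ 3252.5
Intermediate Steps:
k = √19 (k = √(-5 + 24) = √19 ≈ 4.3589)
T(o, B) = -6 + o + √19 (T(o, B) = (-6 + o) + √19 = -6 + o + √19)
(E - 10) + T(-12, 2)*(-227) = (166 - 10) + (-6 - 12 + √19)*(-227) = 156 + (-18 + √19)*(-227) = 156 + (4086 - 227*√19) = 4242 - 227*√19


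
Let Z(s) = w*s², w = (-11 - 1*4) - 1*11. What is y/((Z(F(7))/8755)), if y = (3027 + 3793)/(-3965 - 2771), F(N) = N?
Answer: 14927275/2145416 ≈ 6.9578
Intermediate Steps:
w = -26 (w = (-11 - 4) - 11 = -15 - 11 = -26)
Z(s) = -26*s²
y = -1705/1684 (y = 6820/(-6736) = 6820*(-1/6736) = -1705/1684 ≈ -1.0125)
y/((Z(F(7))/8755)) = -1705/(1684*(-26*7²/8755)) = -1705/(1684*(-26*49*(1/8755))) = -1705/(1684*((-1274*1/8755))) = -1705/(1684*(-1274/8755)) = -1705/1684*(-8755/1274) = 14927275/2145416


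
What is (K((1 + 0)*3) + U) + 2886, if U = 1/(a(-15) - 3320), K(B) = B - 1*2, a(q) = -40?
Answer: 9700319/3360 ≈ 2887.0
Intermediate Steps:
K(B) = -2 + B (K(B) = B - 2 = -2 + B)
U = -1/3360 (U = 1/(-40 - 3320) = 1/(-3360) = -1/3360 ≈ -0.00029762)
(K((1 + 0)*3) + U) + 2886 = ((-2 + (1 + 0)*3) - 1/3360) + 2886 = ((-2 + 1*3) - 1/3360) + 2886 = ((-2 + 3) - 1/3360) + 2886 = (1 - 1/3360) + 2886 = 3359/3360 + 2886 = 9700319/3360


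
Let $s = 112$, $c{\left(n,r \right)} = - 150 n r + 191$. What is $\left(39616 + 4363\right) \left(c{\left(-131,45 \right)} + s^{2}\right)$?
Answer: $39448503315$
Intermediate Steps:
$c{\left(n,r \right)} = 191 - 150 n r$ ($c{\left(n,r \right)} = - 150 n r + 191 = 191 - 150 n r$)
$\left(39616 + 4363\right) \left(c{\left(-131,45 \right)} + s^{2}\right) = \left(39616 + 4363\right) \left(\left(191 - \left(-19650\right) 45\right) + 112^{2}\right) = 43979 \left(\left(191 + 884250\right) + 12544\right) = 43979 \left(884441 + 12544\right) = 43979 \cdot 896985 = 39448503315$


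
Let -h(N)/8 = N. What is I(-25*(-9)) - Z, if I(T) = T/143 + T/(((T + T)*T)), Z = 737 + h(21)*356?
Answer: 3801320243/64350 ≈ 59073.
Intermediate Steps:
h(N) = -8*N
Z = -59071 (Z = 737 - 8*21*356 = 737 - 168*356 = 737 - 59808 = -59071)
I(T) = 1/(2*T) + T/143 (I(T) = T*(1/143) + T/(((2*T)*T)) = T/143 + T/((2*T**2)) = T/143 + T*(1/(2*T**2)) = T/143 + 1/(2*T) = 1/(2*T) + T/143)
I(-25*(-9)) - Z = (1/(2*((-25*(-9)))) + (-25*(-9))/143) - 1*(-59071) = ((1/2)/225 + (1/143)*225) + 59071 = ((1/2)*(1/225) + 225/143) + 59071 = (1/450 + 225/143) + 59071 = 101393/64350 + 59071 = 3801320243/64350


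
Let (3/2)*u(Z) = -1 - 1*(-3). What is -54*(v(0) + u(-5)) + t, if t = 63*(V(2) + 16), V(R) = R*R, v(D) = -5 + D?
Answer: 1458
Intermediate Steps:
u(Z) = 4/3 (u(Z) = 2*(-1 - 1*(-3))/3 = 2*(-1 + 3)/3 = (⅔)*2 = 4/3)
V(R) = R²
t = 1260 (t = 63*(2² + 16) = 63*(4 + 16) = 63*20 = 1260)
-54*(v(0) + u(-5)) + t = -54*((-5 + 0) + 4/3) + 1260 = -54*(-5 + 4/3) + 1260 = -54*(-11/3) + 1260 = 198 + 1260 = 1458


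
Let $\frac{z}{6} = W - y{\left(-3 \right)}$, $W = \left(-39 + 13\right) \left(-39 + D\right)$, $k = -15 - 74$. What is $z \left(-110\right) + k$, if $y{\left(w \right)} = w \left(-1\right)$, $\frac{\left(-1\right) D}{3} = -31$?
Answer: $928531$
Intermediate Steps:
$D = 93$ ($D = \left(-3\right) \left(-31\right) = 93$)
$k = -89$ ($k = -15 - 74 = -89$)
$W = -1404$ ($W = \left(-39 + 13\right) \left(-39 + 93\right) = \left(-26\right) 54 = -1404$)
$y{\left(w \right)} = - w$
$z = -8442$ ($z = 6 \left(-1404 - \left(-1\right) \left(-3\right)\right) = 6 \left(-1404 - 3\right) = 6 \left(-1407\right) = -8442$)
$z \left(-110\right) + k = \left(-8442\right) \left(-110\right) - 89 = 928620 - 89 = 928531$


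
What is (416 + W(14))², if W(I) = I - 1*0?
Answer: 184900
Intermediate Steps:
W(I) = I (W(I) = I + 0 = I)
(416 + W(14))² = (416 + 14)² = 430² = 184900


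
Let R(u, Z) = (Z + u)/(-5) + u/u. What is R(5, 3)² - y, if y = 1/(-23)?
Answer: 232/575 ≈ 0.40348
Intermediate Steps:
R(u, Z) = 1 - Z/5 - u/5 (R(u, Z) = (Z + u)*(-⅕) + 1 = (-Z/5 - u/5) + 1 = 1 - Z/5 - u/5)
y = -1/23 ≈ -0.043478
R(5, 3)² - y = (1 - ⅕*3 - ⅕*5)² - 1*(-1/23) = (1 - ⅗ - 1)² + 1/23 = (-⅗)² + 1/23 = 9/25 + 1/23 = 232/575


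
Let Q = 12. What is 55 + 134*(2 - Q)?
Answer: -1285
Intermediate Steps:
55 + 134*(2 - Q) = 55 + 134*(2 - 1*12) = 55 + 134*(2 - 12) = 55 + 134*(-10) = 55 - 1340 = -1285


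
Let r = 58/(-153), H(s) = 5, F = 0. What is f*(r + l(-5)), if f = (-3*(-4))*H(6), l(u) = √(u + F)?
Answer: -1160/51 + 60*I*√5 ≈ -22.745 + 134.16*I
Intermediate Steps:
r = -58/153 (r = 58*(-1/153) = -58/153 ≈ -0.37909)
l(u) = √u (l(u) = √(u + 0) = √u)
f = 60 (f = -3*(-4)*5 = 12*5 = 60)
f*(r + l(-5)) = 60*(-58/153 + √(-5)) = 60*(-58/153 + I*√5) = -1160/51 + 60*I*√5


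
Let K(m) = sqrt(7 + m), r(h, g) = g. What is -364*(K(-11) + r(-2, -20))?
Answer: 7280 - 728*I ≈ 7280.0 - 728.0*I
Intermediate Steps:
-364*(K(-11) + r(-2, -20)) = -364*(sqrt(7 - 11) - 20) = -364*(sqrt(-4) - 20) = -364*(2*I - 20) = -364*(-20 + 2*I) = 7280 - 728*I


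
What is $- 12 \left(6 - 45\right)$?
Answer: $468$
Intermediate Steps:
$- 12 \left(6 - 45\right) = \left(-12\right) \left(-39\right) = 468$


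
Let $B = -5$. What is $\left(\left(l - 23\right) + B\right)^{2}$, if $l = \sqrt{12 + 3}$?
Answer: $\left(28 - \sqrt{15}\right)^{2} \approx 582.11$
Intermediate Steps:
$l = \sqrt{15} \approx 3.873$
$\left(\left(l - 23\right) + B\right)^{2} = \left(\left(\sqrt{15} - 23\right) - 5\right)^{2} = \left(\left(-23 + \sqrt{15}\right) - 5\right)^{2} = \left(-28 + \sqrt{15}\right)^{2}$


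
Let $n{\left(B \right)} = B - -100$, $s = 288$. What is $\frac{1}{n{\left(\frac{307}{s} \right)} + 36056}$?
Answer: $\frac{288}{10413235} \approx 2.7657 \cdot 10^{-5}$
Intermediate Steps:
$n{\left(B \right)} = 100 + B$ ($n{\left(B \right)} = B + 100 = 100 + B$)
$\frac{1}{n{\left(\frac{307}{s} \right)} + 36056} = \frac{1}{\left(100 + \frac{307}{288}\right) + 36056} = \frac{1}{\frac{29107}{288} + 36056} = \frac{1}{\frac{10413235}{288}} = \frac{288}{10413235}$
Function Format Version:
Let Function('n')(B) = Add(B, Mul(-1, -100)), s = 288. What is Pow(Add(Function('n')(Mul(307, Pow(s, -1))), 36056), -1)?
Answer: Rational(288, 10413235) ≈ 2.7657e-5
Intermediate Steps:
Function('n')(B) = Add(100, B) (Function('n')(B) = Add(B, 100) = Add(100, B))
Pow(Add(Function('n')(Mul(307, Pow(s, -1))), 36056), -1) = Pow(Add(Add(100, Mul(307, Pow(288, -1))), 36056), -1) = Pow(Add(Add(100, Mul(307, Rational(1, 288))), 36056), -1) = Pow(Add(Add(100, Rational(307, 288)), 36056), -1) = Pow(Add(Rational(29107, 288), 36056), -1) = Pow(Rational(10413235, 288), -1) = Rational(288, 10413235)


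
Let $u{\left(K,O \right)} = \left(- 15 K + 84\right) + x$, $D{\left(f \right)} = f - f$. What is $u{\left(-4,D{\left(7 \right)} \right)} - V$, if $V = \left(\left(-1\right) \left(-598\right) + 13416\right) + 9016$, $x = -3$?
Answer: $-22889$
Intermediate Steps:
$D{\left(f \right)} = 0$
$u{\left(K,O \right)} = 81 - 15 K$ ($u{\left(K,O \right)} = \left(- 15 K + 84\right) - 3 = \left(84 - 15 K\right) - 3 = 81 - 15 K$)
$V = 23030$ ($V = \left(598 + 13416\right) + 9016 = 14014 + 9016 = 23030$)
$u{\left(-4,D{\left(7 \right)} \right)} - V = \left(81 - -60\right) - 23030 = \left(81 + 60\right) - 23030 = 141 - 23030 = -22889$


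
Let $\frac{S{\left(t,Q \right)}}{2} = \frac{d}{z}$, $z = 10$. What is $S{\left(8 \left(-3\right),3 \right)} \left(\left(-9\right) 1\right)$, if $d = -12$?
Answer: $\frac{108}{5} \approx 21.6$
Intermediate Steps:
$S{\left(t,Q \right)} = - \frac{12}{5}$ ($S{\left(t,Q \right)} = 2 \left(- \frac{12}{10}\right) = 2 \left(\left(-12\right) \frac{1}{10}\right) = 2 \left(- \frac{6}{5}\right) = - \frac{12}{5}$)
$S{\left(8 \left(-3\right),3 \right)} \left(\left(-9\right) 1\right) = - \frac{12 \left(\left(-9\right) 1\right)}{5} = \left(- \frac{12}{5}\right) \left(-9\right) = \frac{108}{5}$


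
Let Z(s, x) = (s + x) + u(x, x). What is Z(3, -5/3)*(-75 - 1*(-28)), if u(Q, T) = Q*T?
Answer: -1739/9 ≈ -193.22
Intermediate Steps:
Z(s, x) = s + x + x**2 (Z(s, x) = (s + x) + x*x = (s + x) + x**2 = s + x + x**2)
Z(3, -5/3)*(-75 - 1*(-28)) = (3 - 5/3 + (-5/3)**2)*(-75 - 1*(-28)) = (3 - 5*1/3 + (-5*1/3)**2)*(-75 + 28) = (3 - 5/3 + (-5/3)**2)*(-47) = (3 - 5/3 + 25/9)*(-47) = (37/9)*(-47) = -1739/9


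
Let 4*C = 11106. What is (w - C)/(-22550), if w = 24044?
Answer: -8507/9020 ≈ -0.94313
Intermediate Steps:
C = 5553/2 (C = (¼)*11106 = 5553/2 ≈ 2776.5)
(w - C)/(-22550) = (24044 - 1*5553/2)/(-22550) = (24044 - 5553/2)*(-1/22550) = (42535/2)*(-1/22550) = -8507/9020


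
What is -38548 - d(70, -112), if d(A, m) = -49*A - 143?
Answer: -34975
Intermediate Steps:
d(A, m) = -143 - 49*A
-38548 - d(70, -112) = -38548 - (-143 - 49*70) = -38548 - (-143 - 3430) = -38548 - 1*(-3573) = -38548 + 3573 = -34975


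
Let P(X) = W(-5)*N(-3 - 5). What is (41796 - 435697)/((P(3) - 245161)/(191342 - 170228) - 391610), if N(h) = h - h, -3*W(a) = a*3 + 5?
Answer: 8316825714/8268698701 ≈ 1.0058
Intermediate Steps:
W(a) = -5/3 - a (W(a) = -(a*3 + 5)/3 = -(3*a + 5)/3 = -(5 + 3*a)/3 = -5/3 - a)
N(h) = 0
P(X) = 0 (P(X) = (-5/3 - 1*(-5))*0 = (-5/3 + 5)*0 = (10/3)*0 = 0)
(41796 - 435697)/((P(3) - 245161)/(191342 - 170228) - 391610) = (41796 - 435697)/((0 - 245161)/(191342 - 170228) - 391610) = -393901/(-245161/21114 - 391610) = -393901/(-8268698701/21114) = -393901*(-21114/8268698701) = 8316825714/8268698701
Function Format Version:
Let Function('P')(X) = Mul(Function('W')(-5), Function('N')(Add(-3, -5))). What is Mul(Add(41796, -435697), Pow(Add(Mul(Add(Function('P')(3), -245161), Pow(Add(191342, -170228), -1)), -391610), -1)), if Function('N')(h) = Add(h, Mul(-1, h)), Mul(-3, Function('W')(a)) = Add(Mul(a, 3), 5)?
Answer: Rational(8316825714, 8268698701) ≈ 1.0058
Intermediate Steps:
Function('W')(a) = Add(Rational(-5, 3), Mul(-1, a)) (Function('W')(a) = Mul(Rational(-1, 3), Add(Mul(a, 3), 5)) = Mul(Rational(-1, 3), Add(Mul(3, a), 5)) = Mul(Rational(-1, 3), Add(5, Mul(3, a))) = Add(Rational(-5, 3), Mul(-1, a)))
Function('N')(h) = 0
Function('P')(X) = 0 (Function('P')(X) = Mul(Add(Rational(-5, 3), Mul(-1, -5)), 0) = Mul(Add(Rational(-5, 3), 5), 0) = Mul(Rational(10, 3), 0) = 0)
Mul(Add(41796, -435697), Pow(Add(Mul(Add(Function('P')(3), -245161), Pow(Add(191342, -170228), -1)), -391610), -1)) = Mul(Add(41796, -435697), Pow(Add(Mul(Add(0, -245161), Pow(Add(191342, -170228), -1)), -391610), -1)) = Mul(-393901, Pow(Add(Mul(-245161, Pow(21114, -1)), -391610), -1)) = Mul(-393901, Pow(Add(Mul(-245161, Rational(1, 21114)), -391610), -1)) = Mul(-393901, Pow(Add(Rational(-245161, 21114), -391610), -1)) = Mul(-393901, Pow(Rational(-8268698701, 21114), -1)) = Mul(-393901, Rational(-21114, 8268698701)) = Rational(8316825714, 8268698701)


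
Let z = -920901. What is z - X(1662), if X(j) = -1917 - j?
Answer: -917322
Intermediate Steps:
z - X(1662) = -920901 - (-1917 - 1*1662) = -920901 - (-1917 - 1662) = -920901 - 1*(-3579) = -920901 + 3579 = -917322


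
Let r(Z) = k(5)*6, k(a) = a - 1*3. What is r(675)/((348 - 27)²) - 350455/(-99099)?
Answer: 573213061/162083493 ≈ 3.5365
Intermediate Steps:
k(a) = -3 + a (k(a) = a - 3 = -3 + a)
r(Z) = 12 (r(Z) = (-3 + 5)*6 = 2*6 = 12)
r(675)/((348 - 27)²) - 350455/(-99099) = 12/((348 - 27)²) - 350455/(-99099) = 12/(321²) - 350455*(-1/99099) = 12/103041 + 50065/14157 = 12*(1/103041) + 50065/14157 = 4/34347 + 50065/14157 = 573213061/162083493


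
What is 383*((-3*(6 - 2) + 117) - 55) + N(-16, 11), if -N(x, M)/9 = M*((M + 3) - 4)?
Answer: 18160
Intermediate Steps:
N(x, M) = -9*M*(-1 + M) (N(x, M) = -9*M*((M + 3) - 4) = -9*M*((3 + M) - 4) = -9*M*(-1 + M))
383*((-3*(6 - 2) + 117) - 55) + N(-16, 11) = 383*((-3*(6 - 2) + 117) - 55) + 9*11*(1 - 1*11) = 383*((-3*4 + 117) - 55) + 9*11*(1 - 11) = 383*((-12 + 117) - 55) + 9*11*(-10) = 383*(105 - 55) - 990 = 383*50 - 990 = 19150 - 990 = 18160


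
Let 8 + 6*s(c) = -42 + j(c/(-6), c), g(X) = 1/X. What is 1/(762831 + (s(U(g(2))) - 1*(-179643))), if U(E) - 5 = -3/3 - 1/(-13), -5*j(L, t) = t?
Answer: 130/122520519 ≈ 1.0610e-6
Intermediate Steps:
j(L, t) = -t/5
U(E) = 53/13 (U(E) = 5 + (-3/3 - 1/(-13)) = 5 + (-3*⅓ - 1*(-1/13)) = 5 + (-1 + 1/13) = 5 - 12/13 = 53/13)
s(c) = -25/3 - c/30 (s(c) = -4/3 + (-42 - c/5)/6 = -4/3 + (-7 - c/30) = -25/3 - c/30)
1/(762831 + (s(U(g(2))) - 1*(-179643))) = 1/(762831 + ((-25/3 - 1/30*53/13) - 1*(-179643))) = 1/(762831 + ((-25/3 - 53/390) + 179643)) = 1/(762831 + (-1101/130 + 179643)) = 1/(762831 + 23352489/130) = 1/(122520519/130) = 130/122520519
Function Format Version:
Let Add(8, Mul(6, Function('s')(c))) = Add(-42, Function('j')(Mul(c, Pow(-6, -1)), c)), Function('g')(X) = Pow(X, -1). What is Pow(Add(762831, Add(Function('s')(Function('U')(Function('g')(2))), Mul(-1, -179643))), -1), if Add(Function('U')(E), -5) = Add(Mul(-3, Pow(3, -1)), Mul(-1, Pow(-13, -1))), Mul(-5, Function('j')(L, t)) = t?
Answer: Rational(130, 122520519) ≈ 1.0610e-6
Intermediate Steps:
Function('j')(L, t) = Mul(Rational(-1, 5), t)
Function('U')(E) = Rational(53, 13) (Function('U')(E) = Add(5, Add(Mul(-3, Pow(3, -1)), Mul(-1, Pow(-13, -1)))) = Add(5, Add(Mul(-3, Rational(1, 3)), Mul(-1, Rational(-1, 13)))) = Add(5, Add(-1, Rational(1, 13))) = Add(5, Rational(-12, 13)) = Rational(53, 13))
Function('s')(c) = Add(Rational(-25, 3), Mul(Rational(-1, 30), c)) (Function('s')(c) = Add(Rational(-4, 3), Mul(Rational(1, 6), Add(-42, Mul(Rational(-1, 5), c)))) = Add(Rational(-4, 3), Add(-7, Mul(Rational(-1, 30), c))) = Add(Rational(-25, 3), Mul(Rational(-1, 30), c)))
Pow(Add(762831, Add(Function('s')(Function('U')(Function('g')(2))), Mul(-1, -179643))), -1) = Pow(Add(762831, Add(Add(Rational(-25, 3), Mul(Rational(-1, 30), Rational(53, 13))), Mul(-1, -179643))), -1) = Pow(Add(762831, Add(Add(Rational(-25, 3), Rational(-53, 390)), 179643)), -1) = Pow(Add(762831, Add(Rational(-1101, 130), 179643)), -1) = Pow(Add(762831, Rational(23352489, 130)), -1) = Pow(Rational(122520519, 130), -1) = Rational(130, 122520519)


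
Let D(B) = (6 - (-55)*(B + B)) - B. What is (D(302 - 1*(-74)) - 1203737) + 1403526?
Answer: 240779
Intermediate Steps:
D(B) = 6 + 109*B (D(B) = (6 - (-55)*2*B) - B = (6 - (-110)*B) - B = (6 + 110*B) - B = 6 + 109*B)
(D(302 - 1*(-74)) - 1203737) + 1403526 = ((6 + 109*(302 - 1*(-74))) - 1203737) + 1403526 = ((6 + 109*(302 + 74)) - 1203737) + 1403526 = ((6 + 109*376) - 1203737) + 1403526 = ((6 + 40984) - 1203737) + 1403526 = (40990 - 1203737) + 1403526 = -1162747 + 1403526 = 240779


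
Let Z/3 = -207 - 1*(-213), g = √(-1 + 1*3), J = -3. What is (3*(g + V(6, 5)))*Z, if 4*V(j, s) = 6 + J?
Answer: 81/2 + 54*√2 ≈ 116.87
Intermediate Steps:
g = √2 (g = √(-1 + 3) = √2 ≈ 1.4142)
Z = 18 (Z = 3*(-207 - 1*(-213)) = 3*(-207 + 213) = 3*6 = 18)
V(j, s) = ¾ (V(j, s) = (6 - 3)/4 = (¼)*3 = ¾)
(3*(g + V(6, 5)))*Z = (3*(√2 + ¾))*18 = (3*(¾ + √2))*18 = (9/4 + 3*√2)*18 = 81/2 + 54*√2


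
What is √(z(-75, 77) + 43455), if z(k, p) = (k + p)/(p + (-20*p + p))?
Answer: √2318802178/231 ≈ 208.46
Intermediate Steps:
z(k, p) = -(k + p)/(18*p) (z(k, p) = (k + p)/(p - 19*p) = (k + p)/((-18*p)) = (k + p)*(-1/(18*p)) = -(k + p)/(18*p))
√(z(-75, 77) + 43455) = √((1/18)*(-1*(-75) - 1*77)/77 + 43455) = √((1/18)*(1/77)*(75 - 77) + 43455) = √((1/18)*(1/77)*(-2) + 43455) = √(-1/693 + 43455) = √(30114314/693) = √2318802178/231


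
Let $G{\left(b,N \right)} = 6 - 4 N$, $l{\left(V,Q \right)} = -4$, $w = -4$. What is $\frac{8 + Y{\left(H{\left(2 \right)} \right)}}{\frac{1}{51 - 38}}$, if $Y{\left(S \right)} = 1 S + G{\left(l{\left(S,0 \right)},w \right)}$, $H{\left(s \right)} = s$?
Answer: $416$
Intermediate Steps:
$Y{\left(S \right)} = 22 + S$ ($Y{\left(S \right)} = 1 S + \left(6 - -16\right) = S + \left(6 + 16\right) = S + 22 = 22 + S$)
$\frac{8 + Y{\left(H{\left(2 \right)} \right)}}{\frac{1}{51 - 38}} = \frac{8 + \left(22 + 2\right)}{\frac{1}{51 - 38}} = \frac{8 + 24}{\frac{1}{13}} = 32 \frac{1}{\frac{1}{13}} = 32 \cdot 13 = 416$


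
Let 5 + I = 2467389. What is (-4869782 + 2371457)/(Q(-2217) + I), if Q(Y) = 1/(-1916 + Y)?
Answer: -10325577225/10197698071 ≈ -1.0125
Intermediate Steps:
I = 2467384 (I = -5 + 2467389 = 2467384)
(-4869782 + 2371457)/(Q(-2217) + I) = (-4869782 + 2371457)/(1/(-1916 - 2217) + 2467384) = -2498325/(1/(-4133) + 2467384) = -2498325/(-1/4133 + 2467384) = -2498325/10197698071/4133 = -2498325*4133/10197698071 = -10325577225/10197698071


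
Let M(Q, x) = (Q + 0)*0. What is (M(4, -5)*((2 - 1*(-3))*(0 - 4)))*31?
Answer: 0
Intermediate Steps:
M(Q, x) = 0 (M(Q, x) = Q*0 = 0)
(M(4, -5)*((2 - 1*(-3))*(0 - 4)))*31 = (0*((2 - 1*(-3))*(0 - 4)))*31 = (0*((2 + 3)*(-4)))*31 = (0*(5*(-4)))*31 = (0*(-20))*31 = 0*31 = 0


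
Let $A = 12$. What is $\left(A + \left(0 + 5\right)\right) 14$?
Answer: $238$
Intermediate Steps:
$\left(A + \left(0 + 5\right)\right) 14 = \left(12 + \left(0 + 5\right)\right) 14 = \left(12 + 5\right) 14 = 17 \cdot 14 = 238$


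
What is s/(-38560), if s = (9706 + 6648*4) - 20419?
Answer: -15879/38560 ≈ -0.41180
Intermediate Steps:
s = 15879 (s = (9706 + 26592) - 20419 = 36298 - 20419 = 15879)
s/(-38560) = 15879/(-38560) = 15879*(-1/38560) = -15879/38560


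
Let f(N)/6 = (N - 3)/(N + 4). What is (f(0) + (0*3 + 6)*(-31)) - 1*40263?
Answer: -80907/2 ≈ -40454.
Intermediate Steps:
f(N) = 6*(-3 + N)/(4 + N) (f(N) = 6*((N - 3)/(N + 4)) = 6*((-3 + N)/(4 + N)) = 6*(-3 + N)/(4 + N))
(f(0) + (0*3 + 6)*(-31)) - 1*40263 = (6*(-3 + 0)/(4 + 0) + (0*3 + 6)*(-31)) - 1*40263 = (6*(-3)/4 + (0 + 6)*(-31)) - 40263 = (6*(¼)*(-3) + 6*(-31)) - 40263 = (-9/2 - 186) - 40263 = -381/2 - 40263 = -80907/2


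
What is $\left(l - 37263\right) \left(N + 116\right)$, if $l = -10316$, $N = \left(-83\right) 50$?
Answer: $191933686$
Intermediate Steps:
$N = -4150$
$\left(l - 37263\right) \left(N + 116\right) = \left(-10316 - 37263\right) \left(-4150 + 116\right) = \left(-47579\right) \left(-4034\right) = 191933686$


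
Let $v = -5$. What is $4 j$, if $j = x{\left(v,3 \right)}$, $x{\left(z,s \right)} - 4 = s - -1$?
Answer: $32$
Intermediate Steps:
$x{\left(z,s \right)} = 5 + s$ ($x{\left(z,s \right)} = 4 + \left(s - -1\right) = 4 + \left(s + 1\right) = 4 + \left(1 + s\right) = 5 + s$)
$j = 8$ ($j = 5 + 3 = 8$)
$4 j = 4 \cdot 8 = 32$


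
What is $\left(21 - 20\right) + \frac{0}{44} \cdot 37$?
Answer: $1$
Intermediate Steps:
$\left(21 - 20\right) + \frac{0}{44} \cdot 37 = \left(21 - 20\right) + 0 \cdot \frac{1}{44} \cdot 37 = 1 + 0 \cdot 37 = 1 + 0 = 1$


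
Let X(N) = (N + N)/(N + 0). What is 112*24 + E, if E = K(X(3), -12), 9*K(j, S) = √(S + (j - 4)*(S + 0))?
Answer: 2688 + 2*√3/9 ≈ 2688.4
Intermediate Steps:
X(N) = 2 (X(N) = (2*N)/N = 2)
K(j, S) = √(S + S*(-4 + j))/9 (K(j, S) = √(S + (j - 4)*(S + 0))/9 = √(S + (-4 + j)*S)/9 = √(S + S*(-4 + j))/9)
E = 2*√3/9 (E = √(-12*(-3 + 2))/9 = √(-12*(-1))/9 = √12/9 = (2*√3)/9 = 2*√3/9 ≈ 0.38490)
112*24 + E = 112*24 + 2*√3/9 = 2688 + 2*√3/9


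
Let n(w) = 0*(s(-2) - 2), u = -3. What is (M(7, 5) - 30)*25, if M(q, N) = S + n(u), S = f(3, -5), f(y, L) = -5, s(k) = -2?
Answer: -875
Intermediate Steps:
n(w) = 0 (n(w) = 0*(-2 - 2) = 0*(-4) = 0)
S = -5
M(q, N) = -5 (M(q, N) = -5 + 0 = -5)
(M(7, 5) - 30)*25 = (-5 - 30)*25 = -35*25 = -875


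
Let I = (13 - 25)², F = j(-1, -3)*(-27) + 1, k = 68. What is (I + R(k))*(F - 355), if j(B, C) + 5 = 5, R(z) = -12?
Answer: -46728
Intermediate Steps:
j(B, C) = 0 (j(B, C) = -5 + 5 = 0)
F = 1 (F = 0*(-27) + 1 = 0 + 1 = 1)
I = 144 (I = (-12)² = 144)
(I + R(k))*(F - 355) = (144 - 12)*(1 - 355) = 132*(-354) = -46728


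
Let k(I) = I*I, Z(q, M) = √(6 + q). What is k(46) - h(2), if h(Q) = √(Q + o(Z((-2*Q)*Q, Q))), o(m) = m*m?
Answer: 2116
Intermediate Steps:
k(I) = I²
o(m) = m²
h(Q) = √(6 + Q - 2*Q²) (h(Q) = √(Q + (√(6 + (-2*Q)*Q))²) = √(Q + (√(6 - 2*Q²))²) = √(Q + (6 - 2*Q²)) = √(6 + Q - 2*Q²))
k(46) - h(2) = 46² - √(6 + 2 - 2*2²) = 2116 - √(6 + 2 - 2*4) = 2116 - √(6 + 2 - 8) = 2116 - √0 = 2116 - 1*0 = 2116 + 0 = 2116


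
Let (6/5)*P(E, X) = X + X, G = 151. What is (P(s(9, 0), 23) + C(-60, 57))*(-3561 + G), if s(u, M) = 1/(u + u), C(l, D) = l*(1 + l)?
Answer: -36606350/3 ≈ -1.2202e+7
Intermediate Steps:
s(u, M) = 1/(2*u)
P(E, X) = 5*X/3 (P(E, X) = 5*(X + X)/6 = 5*(2*X)/6 = 5*X/3)
(P(s(9, 0), 23) + C(-60, 57))*(-3561 + G) = ((5/3)*23 - 60*(1 - 60))*(-3561 + 151) = (115/3 - 60*(-59))*(-3410) = (115/3 + 3540)*(-3410) = (10735/3)*(-3410) = -36606350/3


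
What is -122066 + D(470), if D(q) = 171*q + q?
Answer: -41226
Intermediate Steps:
D(q) = 172*q
-122066 + D(470) = -122066 + 172*470 = -122066 + 80840 = -41226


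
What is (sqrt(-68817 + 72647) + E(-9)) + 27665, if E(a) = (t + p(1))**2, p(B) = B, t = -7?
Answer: 27701 + sqrt(3830) ≈ 27763.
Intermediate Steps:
E(a) = 36 (E(a) = (-7 + 1)**2 = (-6)**2 = 36)
(sqrt(-68817 + 72647) + E(-9)) + 27665 = (sqrt(-68817 + 72647) + 36) + 27665 = (sqrt(3830) + 36) + 27665 = (36 + sqrt(3830)) + 27665 = 27701 + sqrt(3830)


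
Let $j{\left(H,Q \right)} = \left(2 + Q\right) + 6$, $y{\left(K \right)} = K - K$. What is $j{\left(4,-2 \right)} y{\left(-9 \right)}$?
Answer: $0$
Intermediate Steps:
$y{\left(K \right)} = 0$
$j{\left(H,Q \right)} = 8 + Q$
$j{\left(4,-2 \right)} y{\left(-9 \right)} = \left(8 - 2\right) 0 = 6 \cdot 0 = 0$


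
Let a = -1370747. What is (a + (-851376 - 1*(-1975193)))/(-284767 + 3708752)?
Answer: -49386/684797 ≈ -0.072118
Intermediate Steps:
(a + (-851376 - 1*(-1975193)))/(-284767 + 3708752) = (-1370747 + (-851376 - 1*(-1975193)))/(-284767 + 3708752) = (-1370747 + (-851376 + 1975193))/3423985 = (-1370747 + 1123817)*(1/3423985) = -246930*1/3423985 = -49386/684797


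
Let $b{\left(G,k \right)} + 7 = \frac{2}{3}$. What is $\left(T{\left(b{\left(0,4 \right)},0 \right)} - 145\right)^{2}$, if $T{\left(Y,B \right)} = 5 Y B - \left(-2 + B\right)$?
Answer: $20449$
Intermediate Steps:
$b{\left(G,k \right)} = - \frac{19}{3}$ ($b{\left(G,k \right)} = -7 + \frac{2}{3} = - \frac{19}{3}$)
$T{\left(Y,B \right)} = 2 - B + 5 B Y$ ($T{\left(Y,B \right)} = 5 B Y - \left(-2 + B\right) = 2 - B + 5 B Y$)
$\left(T{\left(b{\left(0,4 \right)},0 \right)} - 145\right)^{2} = \left(\left(2 - 0 + 5 \cdot 0 \left(- \frac{19}{3}\right)\right) - 145\right)^{2} = \left(\left(2 + 0 + 0\right) - 145\right)^{2} = \left(2 - 145\right)^{2} = \left(-143\right)^{2} = 20449$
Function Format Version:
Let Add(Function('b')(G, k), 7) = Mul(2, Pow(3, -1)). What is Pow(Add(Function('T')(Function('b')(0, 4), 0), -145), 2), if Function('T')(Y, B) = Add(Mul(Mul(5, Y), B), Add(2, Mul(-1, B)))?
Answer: 20449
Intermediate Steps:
Function('b')(G, k) = Rational(-19, 3) (Function('b')(G, k) = Add(-7, Mul(2, Pow(3, -1))) = Add(-7, Mul(2, Rational(1, 3))) = Add(-7, Rational(2, 3)) = Rational(-19, 3))
Function('T')(Y, B) = Add(2, Mul(-1, B), Mul(5, B, Y)) (Function('T')(Y, B) = Add(Mul(5, B, Y), Add(2, Mul(-1, B))) = Add(2, Mul(-1, B), Mul(5, B, Y)))
Pow(Add(Function('T')(Function('b')(0, 4), 0), -145), 2) = Pow(Add(Add(2, Mul(-1, 0), Mul(5, 0, Rational(-19, 3))), -145), 2) = Pow(Add(Add(2, 0, 0), -145), 2) = Pow(Add(2, -145), 2) = Pow(-143, 2) = 20449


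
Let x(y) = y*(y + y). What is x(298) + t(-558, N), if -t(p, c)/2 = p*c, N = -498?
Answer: -378160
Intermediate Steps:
x(y) = 2*y² (x(y) = y*(2*y) = 2*y²)
t(p, c) = -2*c*p (t(p, c) = -2*p*c = -2*c*p)
x(298) + t(-558, N) = 2*298² - 2*(-498)*(-558) = 2*88804 - 555768 = 177608 - 555768 = -378160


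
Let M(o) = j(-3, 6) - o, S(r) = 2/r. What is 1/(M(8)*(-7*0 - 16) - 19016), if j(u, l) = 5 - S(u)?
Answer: -3/56936 ≈ -5.2691e-5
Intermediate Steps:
j(u, l) = 5 - 2/u
M(o) = 17/3 - o (M(o) = (5 - 2/(-3)) - o = (5 - 2*(-⅓)) - o = (5 + ⅔) - o = 17/3 - o)
1/(M(8)*(-7*0 - 16) - 19016) = 1/((17/3 - 1*8)*(-7*0 - 16) - 19016) = 1/((17/3 - 8)*(0 - 16) - 19016) = 1/(-7/3*(-16) - 19016) = 1/(112/3 - 19016) = 1/(-56936/3) = -3/56936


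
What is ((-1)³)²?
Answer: 1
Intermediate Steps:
((-1)³)² = (-1)² = 1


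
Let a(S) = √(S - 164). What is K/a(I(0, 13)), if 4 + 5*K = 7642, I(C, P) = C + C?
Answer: -3819*I*√41/205 ≈ -119.29*I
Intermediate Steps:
I(C, P) = 2*C
K = 7638/5 (K = -⅘ + (⅕)*7642 = -⅘ + 7642/5 = 7638/5 ≈ 1527.6)
a(S) = √(-164 + S)
K/a(I(0, 13)) = 7638/(5*(√(-164 + 2*0))) = 7638/(5*(√(-164 + 0))) = 7638/(5*(√(-164))) = 7638/(5*((2*I*√41))) = 7638*(-I*√41/82)/5 = -3819*I*√41/205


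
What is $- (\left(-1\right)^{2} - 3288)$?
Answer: $3287$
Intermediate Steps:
$- (\left(-1\right)^{2} - 3288) = - (1 - 3288) = \left(-1\right) \left(-3287\right) = 3287$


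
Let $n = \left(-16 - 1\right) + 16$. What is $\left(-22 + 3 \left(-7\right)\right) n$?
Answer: $43$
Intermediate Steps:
$n = -1$ ($n = -17 + 16 = -1$)
$\left(-22 + 3 \left(-7\right)\right) n = \left(-22 + 3 \left(-7\right)\right) \left(-1\right) = \left(-22 - 21\right) \left(-1\right) = \left(-43\right) \left(-1\right) = 43$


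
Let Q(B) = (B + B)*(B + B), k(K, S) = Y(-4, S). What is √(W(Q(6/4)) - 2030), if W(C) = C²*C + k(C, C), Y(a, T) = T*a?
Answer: I*√1337 ≈ 36.565*I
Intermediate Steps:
k(K, S) = -4*S (k(K, S) = S*(-4) = -4*S)
Q(B) = 4*B² (Q(B) = (2*B)*(2*B) = 4*B²)
W(C) = C³ - 4*C (W(C) = C²*C - 4*C = C³ - 4*C)
√(W(Q(6/4)) - 2030) = √((4*(6/4)²)*(-4 + (4*(6/4)²)²) - 2030) = √((4*(6*(¼))²)*(-4 + (4*(6*(¼))²)²) - 2030) = √((4*(3/2)²)*(-4 + (4*(3/2)²)²) - 2030) = √((4*(9/4))*(-4 + (4*(9/4))²) - 2030) = √(9*(-4 + 9²) - 2030) = √(9*(-4 + 81) - 2030) = √(9*77 - 2030) = √(693 - 2030) = √(-1337) = I*√1337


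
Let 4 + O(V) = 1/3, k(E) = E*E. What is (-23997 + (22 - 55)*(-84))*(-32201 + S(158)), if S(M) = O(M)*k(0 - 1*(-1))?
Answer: 683544050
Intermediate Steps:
k(E) = E²
O(V) = -11/3 (O(V) = -4 + 1/3 = -4 + 1*(⅓) = -4 + ⅓ = -11/3)
S(M) = -11/3 (S(M) = -11*(0 - 1*(-1))²/3 = -11*(0 + 1)²/3 = -11/3*1² = -11/3*1 = -11/3)
(-23997 + (22 - 55)*(-84))*(-32201 + S(158)) = (-23997 + (22 - 55)*(-84))*(-32201 - 11/3) = (-23997 - 33*(-84))*(-96614/3) = (-23997 + 2772)*(-96614/3) = -21225*(-96614/3) = 683544050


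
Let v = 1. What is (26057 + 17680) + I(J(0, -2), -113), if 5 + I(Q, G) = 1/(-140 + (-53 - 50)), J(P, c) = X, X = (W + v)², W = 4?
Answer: 10626875/243 ≈ 43732.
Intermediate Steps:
X = 25 (X = (4 + 1)² = 5² = 25)
J(P, c) = 25
I(Q, G) = -1216/243 (I(Q, G) = -5 + 1/(-140 + (-53 - 50)) = -5 + 1/(-140 - 103) = -5 + 1/(-243) = -5 - 1/243 = -1216/243)
(26057 + 17680) + I(J(0, -2), -113) = (26057 + 17680) - 1216/243 = 43737 - 1216/243 = 10626875/243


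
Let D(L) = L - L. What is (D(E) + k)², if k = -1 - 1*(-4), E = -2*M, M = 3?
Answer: 9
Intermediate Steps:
E = -6 (E = -2*3 = -6)
D(L) = 0
k = 3 (k = -1 + 4 = 3)
(D(E) + k)² = (0 + 3)² = 3² = 9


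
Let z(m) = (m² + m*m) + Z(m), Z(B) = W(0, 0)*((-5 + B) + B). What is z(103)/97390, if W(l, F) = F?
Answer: 10609/48695 ≈ 0.21787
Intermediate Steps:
Z(B) = 0 (Z(B) = 0*((-5 + B) + B) = 0*(-5 + 2*B) = 0)
z(m) = 2*m² (z(m) = (m² + m*m) + 0 = (m² + m²) + 0 = 2*m² + 0 = 2*m²)
z(103)/97390 = (2*103²)/97390 = (2*10609)*(1/97390) = 21218*(1/97390) = 10609/48695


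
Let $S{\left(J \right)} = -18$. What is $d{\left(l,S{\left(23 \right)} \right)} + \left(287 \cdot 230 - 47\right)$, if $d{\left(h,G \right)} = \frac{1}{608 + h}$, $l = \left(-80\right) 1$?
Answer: $\frac{34828465}{528} \approx 65963.0$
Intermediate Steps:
$l = -80$
$d{\left(l,S{\left(23 \right)} \right)} + \left(287 \cdot 230 - 47\right) = \frac{1}{608 - 80} + \left(287 \cdot 230 - 47\right) = \frac{1}{528} + \left(66010 - 47\right) = \frac{1}{528} + 65963 = \frac{34828465}{528}$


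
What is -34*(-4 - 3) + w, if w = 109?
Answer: 347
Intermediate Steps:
-34*(-4 - 3) + w = -34*(-4 - 3) + 109 = -(-238) + 109 = -34*(-7) + 109 = 238 + 109 = 347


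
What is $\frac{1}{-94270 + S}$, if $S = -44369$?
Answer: $- \frac{1}{138639} \approx -7.213 \cdot 10^{-6}$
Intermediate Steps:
$\frac{1}{-94270 + S} = \frac{1}{-94270 - 44369} = \frac{1}{-138639} = - \frac{1}{138639}$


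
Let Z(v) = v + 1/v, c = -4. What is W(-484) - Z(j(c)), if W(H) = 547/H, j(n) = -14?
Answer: 43845/3388 ≈ 12.941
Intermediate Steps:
W(-484) - Z(j(c)) = 547/(-484) - (-14 + 1/(-14)) = 547*(-1/484) - (-14 - 1/14) = -547/484 - 1*(-197/14) = -547/484 + 197/14 = 43845/3388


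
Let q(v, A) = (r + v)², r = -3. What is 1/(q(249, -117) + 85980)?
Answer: 1/146496 ≈ 6.8261e-6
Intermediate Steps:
q(v, A) = (-3 + v)²
1/(q(249, -117) + 85980) = 1/((-3 + 249)² + 85980) = 1/(246² + 85980) = 1/(60516 + 85980) = 1/146496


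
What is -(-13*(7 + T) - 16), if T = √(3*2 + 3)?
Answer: 146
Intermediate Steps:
T = 3 (T = √(6 + 3) = √9 = 3)
-(-13*(7 + T) - 16) = -(-13*(7 + 3) - 16) = -(-13*10 - 16) = -(-130 - 16) = -1*(-146) = 146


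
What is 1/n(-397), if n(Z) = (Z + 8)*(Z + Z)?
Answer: 1/308866 ≈ 3.2376e-6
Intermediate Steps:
n(Z) = 2*Z*(8 + Z) (n(Z) = (8 + Z)*(2*Z) = 2*Z*(8 + Z))
1/n(-397) = 1/(2*(-397)*(8 - 397)) = 1/(2*(-397)*(-389)) = 1/308866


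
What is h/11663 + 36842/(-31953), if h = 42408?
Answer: 925374578/372667839 ≈ 2.4831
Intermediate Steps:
h/11663 + 36842/(-31953) = 42408/11663 + 36842/(-31953) = 42408*(1/11663) + 36842*(-1/31953) = 42408/11663 - 36842/31953 = 925374578/372667839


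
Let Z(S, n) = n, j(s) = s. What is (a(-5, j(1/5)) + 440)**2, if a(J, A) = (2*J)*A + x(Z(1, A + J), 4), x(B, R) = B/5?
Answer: 119377476/625 ≈ 1.9100e+5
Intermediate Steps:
x(B, R) = B/5 (x(B, R) = B*(1/5) = B/5)
a(J, A) = A/5 + J/5 + 2*A*J (a(J, A) = (2*J)*A + (A + J)/5 = 2*A*J + (A/5 + J/5) = A/5 + J/5 + 2*A*J)
(a(-5, j(1/5)) + 440)**2 = (((1/5)/5 + (1/5)*(-5) + 2*(-5)/5) + 440)**2 = (((1/5)*(1/5) - 1 + 2*(1/5)*(-5)) + 440)**2 = ((1/25 - 1 - 2) + 440)**2 = (-74/25 + 440)**2 = (10926/25)**2 = 119377476/625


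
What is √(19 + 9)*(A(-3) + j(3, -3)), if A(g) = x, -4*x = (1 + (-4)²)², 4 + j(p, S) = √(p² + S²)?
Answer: √7*(-305 + 12*√2)/2 ≈ -381.03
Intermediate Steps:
j(p, S) = -4 + √(S² + p²) (j(p, S) = -4 + √(p² + S²) = -4 + √(S² + p²))
x = -289/4 (x = -(1 + (-4)²)²/4 = -(1 + 16)²/4 = -¼*17² = -¼*289 = -289/4 ≈ -72.250)
A(g) = -289/4
√(19 + 9)*(A(-3) + j(3, -3)) = √(19 + 9)*(-289/4 + (-4 + √((-3)² + 3²))) = √28*(-289/4 + (-4 + √(9 + 9))) = (2*√7)*(-289/4 + (-4 + √18)) = (2*√7)*(-289/4 + (-4 + 3*√2)) = (2*√7)*(-305/4 + 3*√2) = 2*√7*(-305/4 + 3*√2)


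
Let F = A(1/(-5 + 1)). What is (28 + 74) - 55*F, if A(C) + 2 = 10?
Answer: -338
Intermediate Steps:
A(C) = 8 (A(C) = -2 + 10 = 8)
F = 8
(28 + 74) - 55*F = (28 + 74) - 55*8 = 102 - 440 = -338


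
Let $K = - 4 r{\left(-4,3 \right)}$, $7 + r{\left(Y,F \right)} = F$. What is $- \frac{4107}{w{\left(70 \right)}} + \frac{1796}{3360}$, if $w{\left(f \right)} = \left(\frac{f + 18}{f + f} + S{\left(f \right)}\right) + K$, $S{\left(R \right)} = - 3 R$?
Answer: $\frac{573077}{26320} \approx 21.773$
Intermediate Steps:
$r{\left(Y,F \right)} = -7 + F$
$K = 16$ ($K = - 4 \left(-7 + 3\right) = \left(-4\right) \left(-4\right) = 16$)
$w{\left(f \right)} = 16 - 3 f + \frac{18 + f}{2 f}$ ($w{\left(f \right)} = \left(\frac{f + 18}{f + f} - 3 f\right) + 16 = \left(\frac{18 + f}{2 f} - 3 f\right) + 16 = \left(- 3 f + \frac{18 + f}{2 f}\right) + 16 = 16 - 3 f + \frac{18 + f}{2 f}$)
$- \frac{4107}{w{\left(70 \right)}} + \frac{1796}{3360} = - \frac{4107}{\frac{33}{2} - 210 + \frac{9}{70}} + \frac{1796}{3360} = - \frac{4107}{\frac{33}{2} - 210 + 9 \cdot \frac{1}{70}} + 1796 \cdot \frac{1}{3360} = - \frac{4107}{\frac{33}{2} - 210 + \frac{9}{70}} + \frac{449}{840} = - \frac{4107}{- \frac{6768}{35}} + \frac{449}{840} = \left(-4107\right) \left(- \frac{35}{6768}\right) + \frac{449}{840} = \frac{47915}{2256} + \frac{449}{840} = \frac{573077}{26320}$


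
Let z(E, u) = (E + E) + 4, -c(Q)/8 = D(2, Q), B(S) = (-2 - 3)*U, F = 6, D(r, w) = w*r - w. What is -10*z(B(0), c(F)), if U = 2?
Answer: 160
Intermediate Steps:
D(r, w) = -w + r*w (D(r, w) = r*w - w = -w + r*w)
B(S) = -10 (B(S) = (-2 - 3)*2 = -5*2 = -10)
c(Q) = -8*Q (c(Q) = -8*Q*(-1 + 2) = -8*Q)
z(E, u) = 4 + 2*E (z(E, u) = 2*E + 4 = 4 + 2*E)
-10*z(B(0), c(F)) = -10*(4 + 2*(-10)) = -10*(4 - 20) = -10*(-16) = 160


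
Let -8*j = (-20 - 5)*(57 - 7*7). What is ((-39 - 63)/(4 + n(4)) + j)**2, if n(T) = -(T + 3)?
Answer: 3481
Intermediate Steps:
n(T) = -3 - T (n(T) = -(3 + T) = -3 - T)
j = 25 (j = -(-20 - 5)*(57 - 7*7)/8 = -(-25)*(57 - 49)/8 = -(-25)*8/8 = -1/8*(-200) = 25)
((-39 - 63)/(4 + n(4)) + j)**2 = ((-39 - 63)/(4 + (-3 - 1*4)) + 25)**2 = (-102/(4 + (-3 - 4)) + 25)**2 = (-102/(4 - 7) + 25)**2 = (-102/(-3) + 25)**2 = (-102*(-1/3) + 25)**2 = (34 + 25)**2 = 59**2 = 3481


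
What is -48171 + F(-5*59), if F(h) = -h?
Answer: -47876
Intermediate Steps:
-48171 + F(-5*59) = -48171 - (-5)*59 = -48171 - 1*(-295) = -48171 + 295 = -47876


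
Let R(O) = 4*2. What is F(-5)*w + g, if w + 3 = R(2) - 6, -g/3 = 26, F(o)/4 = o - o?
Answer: -78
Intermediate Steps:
F(o) = 0 (F(o) = 4*(o - o) = 4*0 = 0)
R(O) = 8
g = -78 (g = -3*26 = -78)
w = -1 (w = -3 + (8 - 6) = -3 + 2 = -1)
F(-5)*w + g = 0*(-1) - 78 = 0 - 78 = -78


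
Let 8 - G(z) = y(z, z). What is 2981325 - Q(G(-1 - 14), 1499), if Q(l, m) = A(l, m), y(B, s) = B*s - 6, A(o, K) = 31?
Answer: 2981294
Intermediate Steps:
y(B, s) = -6 + B*s
G(z) = 14 - z**2 (G(z) = 8 - (-6 + z*z) = 8 - (-6 + z**2) = 8 + (6 - z**2) = 14 - z**2)
Q(l, m) = 31
2981325 - Q(G(-1 - 14), 1499) = 2981325 - 1*31 = 2981325 - 31 = 2981294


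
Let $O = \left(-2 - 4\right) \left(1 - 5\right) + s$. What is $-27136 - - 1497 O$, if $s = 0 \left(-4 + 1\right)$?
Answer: $8792$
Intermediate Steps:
$s = 0$ ($s = 0 \left(-3\right) = 0$)
$O = 24$ ($O = \left(-2 - 4\right) \left(1 - 5\right) + 0 = \left(-6\right) \left(-4\right) + 0 = 24 + 0 = 24$)
$-27136 - - 1497 O = -27136 - \left(-1497\right) 24 = -27136 - -35928 = -27136 + 35928 = 8792$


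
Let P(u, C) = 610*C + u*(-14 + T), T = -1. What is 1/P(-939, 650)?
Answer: 1/410585 ≈ 2.4356e-6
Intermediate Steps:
P(u, C) = -15*u + 610*C (P(u, C) = 610*C + u*(-14 - 1) = 610*C + u*(-15) = 610*C - 15*u = -15*u + 610*C)
1/P(-939, 650) = 1/(-15*(-939) + 610*650) = 1/(14085 + 396500) = 1/410585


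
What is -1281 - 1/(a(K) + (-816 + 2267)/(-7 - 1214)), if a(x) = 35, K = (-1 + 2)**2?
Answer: -52886025/41284 ≈ -1281.0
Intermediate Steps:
K = 1 (K = 1**2 = 1)
-1281 - 1/(a(K) + (-816 + 2267)/(-7 - 1214)) = -1281 - 1/(35 + (-816 + 2267)/(-7 - 1214)) = -1281 - 1/(35 + 1451/(-1221)) = -1281 - 1/(35 + 1451*(-1/1221)) = -1281 - 1/(35 - 1451/1221) = -1281 - 1/41284/1221 = -1281 - 1*1221/41284 = -1281 - 1221/41284 = -52886025/41284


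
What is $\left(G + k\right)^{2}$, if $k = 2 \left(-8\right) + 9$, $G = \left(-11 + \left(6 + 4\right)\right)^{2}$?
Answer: $36$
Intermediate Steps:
$G = 1$ ($G = \left(-11 + 10\right)^{2} = \left(-1\right)^{2} = 1$)
$k = -7$ ($k = -16 + 9 = -7$)
$\left(G + k\right)^{2} = \left(1 - 7\right)^{2} = \left(-6\right)^{2} = 36$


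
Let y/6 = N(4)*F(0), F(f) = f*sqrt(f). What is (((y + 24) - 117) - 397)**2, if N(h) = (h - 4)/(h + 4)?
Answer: 240100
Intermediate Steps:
F(f) = f**(3/2)
N(h) = (-4 + h)/(4 + h)
y = 0 (y = 6*(((-4 + 4)/(4 + 4))*0**(3/2)) = 6*((0/8)*0) = 6*(((1/8)*0)*0) = 6*(0*0) = 6*0 = 0)
(((y + 24) - 117) - 397)**2 = (((0 + 24) - 117) - 397)**2 = ((24 - 117) - 397)**2 = (-93 - 397)**2 = (-490)**2 = 240100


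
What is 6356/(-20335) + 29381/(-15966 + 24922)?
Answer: 77219757/26017180 ≈ 2.9680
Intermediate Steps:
6356/(-20335) + 29381/(-15966 + 24922) = 6356*(-1/20335) + 29381/8956 = -908/2905 + 29381*(1/8956) = -908/2905 + 29381/8956 = 77219757/26017180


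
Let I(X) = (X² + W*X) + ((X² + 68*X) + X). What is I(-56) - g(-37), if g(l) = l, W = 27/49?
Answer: 16899/7 ≈ 2414.1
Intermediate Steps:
W = 27/49 (W = 27*(1/49) = 27/49 ≈ 0.55102)
I(X) = 2*X² + 3408*X/49 (I(X) = (X² + 27*X/49) + ((X² + 68*X) + X) = (X² + 27*X/49) + (X² + 69*X) = 2*X² + 3408*X/49)
I(-56) - g(-37) = (2/49)*(-56)*(1704 + 49*(-56)) - 1*(-37) = (2/49)*(-56)*(1704 - 2744) + 37 = (2/49)*(-56)*(-1040) + 37 = 16640/7 + 37 = 16899/7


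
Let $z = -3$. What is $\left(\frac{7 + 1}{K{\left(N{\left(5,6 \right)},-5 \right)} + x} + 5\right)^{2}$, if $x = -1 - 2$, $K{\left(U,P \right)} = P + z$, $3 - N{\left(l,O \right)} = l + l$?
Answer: $\frac{2209}{121} \approx 18.256$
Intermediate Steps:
$N{\left(l,O \right)} = 3 - 2 l$ ($N{\left(l,O \right)} = 3 - \left(l + l\right) = 3 - 2 l$)
$K{\left(U,P \right)} = -3 + P$ ($K{\left(U,P \right)} = P - 3 = -3 + P$)
$x = -3$
$\left(\frac{7 + 1}{K{\left(N{\left(5,6 \right)},-5 \right)} + x} + 5\right)^{2} = \left(\frac{7 + 1}{\left(-3 - 5\right) - 3} + 5\right)^{2} = \left(\frac{8}{-8 - 3} + 5\right)^{2} = \left(\frac{8}{-11} + 5\right)^{2} = \left(8 \left(- \frac{1}{11}\right) + 5\right)^{2} = \left(- \frac{8}{11} + 5\right)^{2} = \left(\frac{47}{11}\right)^{2} = \frac{2209}{121}$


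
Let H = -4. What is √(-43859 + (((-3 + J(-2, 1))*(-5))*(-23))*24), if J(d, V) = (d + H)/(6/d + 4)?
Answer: I*√68699 ≈ 262.1*I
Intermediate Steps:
J(d, V) = (-4 + d)/(4 + 6/d) (J(d, V) = (d - 4)/(6/d + 4) = (-4 + d)/(4 + 6/d))
√(-43859 + (((-3 + J(-2, 1))*(-5))*(-23))*24) = √(-43859 + (((-3 + (½)*(-2)*(-4 - 2)/(3 + 2*(-2)))*(-5))*(-23))*24) = √(-43859 + (((-3 + (½)*(-2)*(-6)/(3 - 4))*(-5))*(-23))*24) = √(-43859 + (((-3 + (½)*(-2)*(-6)/(-1))*(-5))*(-23))*24) = √(-43859 + (((-3 + (½)*(-2)*(-1)*(-6))*(-5))*(-23))*24) = √(-43859 + (((-3 - 6)*(-5))*(-23))*24) = √(-43859 + (-9*(-5)*(-23))*24) = √(-43859 + (45*(-23))*24) = √(-43859 - 1035*24) = √(-43859 - 24840) = √(-68699) = I*√68699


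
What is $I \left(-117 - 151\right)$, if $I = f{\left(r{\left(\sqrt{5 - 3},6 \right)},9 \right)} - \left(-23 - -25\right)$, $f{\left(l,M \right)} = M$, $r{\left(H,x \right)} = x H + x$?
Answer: $-1876$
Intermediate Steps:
$r{\left(H,x \right)} = x + H x$ ($r{\left(H,x \right)} = H x + x = x + H x$)
$I = 7$ ($I = 9 - \left(-23 - -25\right) = 9 - \left(-23 + 25\right) = 9 - 2 = 7$)
$I \left(-117 - 151\right) = 7 \left(-117 - 151\right) = 7 \left(-268\right) = -1876$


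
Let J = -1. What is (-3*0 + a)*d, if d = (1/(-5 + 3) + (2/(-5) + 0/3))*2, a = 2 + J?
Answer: -9/5 ≈ -1.8000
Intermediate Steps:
a = 1 (a = 2 - 1 = 1)
d = -9/5 (d = (1/(-2) + (2*(-⅕) + 0*(⅓)))*2 = (-½ + (-⅖ + 0))*2 = (-½ - ⅖)*2 = -9/10*2 = -9/5 ≈ -1.8000)
(-3*0 + a)*d = (-3*0 + 1)*(-9/5) = (0 + 1)*(-9/5) = 1*(-9/5) = -9/5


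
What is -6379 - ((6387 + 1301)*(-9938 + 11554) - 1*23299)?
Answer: -12406888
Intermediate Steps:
-6379 - ((6387 + 1301)*(-9938 + 11554) - 1*23299) = -6379 - (7688*1616 - 23299) = -6379 - (12423808 - 23299) = -6379 - 1*12400509 = -6379 - 12400509 = -12406888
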